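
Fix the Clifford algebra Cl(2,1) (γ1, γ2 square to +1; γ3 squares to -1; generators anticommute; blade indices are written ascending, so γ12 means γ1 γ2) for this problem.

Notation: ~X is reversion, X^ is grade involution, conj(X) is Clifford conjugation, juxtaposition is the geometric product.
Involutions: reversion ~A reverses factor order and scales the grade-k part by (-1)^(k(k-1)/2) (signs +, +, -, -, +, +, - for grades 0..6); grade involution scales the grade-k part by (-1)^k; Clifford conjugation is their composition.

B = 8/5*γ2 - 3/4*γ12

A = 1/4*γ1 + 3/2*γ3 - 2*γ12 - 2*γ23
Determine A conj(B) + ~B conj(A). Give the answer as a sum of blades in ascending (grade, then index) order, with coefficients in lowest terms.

first term: 3/2 + 16/5*γ1 + 3/16*γ2 - 16/5*γ3 - 2/5*γ12 + 3/2*γ13 + 12/5*γ23 + 9/8*γ123
second term: -3/2 - 16/5*γ1 + 3/16*γ2 + 16/5*γ3 + 2/5*γ12 + 3/2*γ13 - 12/5*γ23 - 9/8*γ123
Answer: 3/8*γ2 + 3*γ13


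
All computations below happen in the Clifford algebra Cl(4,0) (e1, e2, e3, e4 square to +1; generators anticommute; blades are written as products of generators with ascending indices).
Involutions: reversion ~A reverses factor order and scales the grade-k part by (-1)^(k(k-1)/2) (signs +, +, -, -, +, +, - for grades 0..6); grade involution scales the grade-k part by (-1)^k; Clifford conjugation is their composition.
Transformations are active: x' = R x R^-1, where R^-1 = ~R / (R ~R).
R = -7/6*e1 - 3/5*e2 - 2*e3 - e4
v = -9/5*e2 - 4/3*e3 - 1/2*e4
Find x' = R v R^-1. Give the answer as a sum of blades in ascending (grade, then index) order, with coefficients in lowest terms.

~R = -7/6*e1 - 3/5*e2 - 2*e3 - e4, and R ~R = 6049/900, so R^-1 = ~R / (6049/900).
R v = 637/150 + 21/10*e1 e2 + 14/9*e1 e3 + 7/12*e1 e4 - 14/5*e2 e3 - 3/2*e2 e4 - 1/3*e3 e4
Answer: -8918/6049*e1 + 31509/30245*e2 - 21668/18147*e3 - 9239/12098*e4


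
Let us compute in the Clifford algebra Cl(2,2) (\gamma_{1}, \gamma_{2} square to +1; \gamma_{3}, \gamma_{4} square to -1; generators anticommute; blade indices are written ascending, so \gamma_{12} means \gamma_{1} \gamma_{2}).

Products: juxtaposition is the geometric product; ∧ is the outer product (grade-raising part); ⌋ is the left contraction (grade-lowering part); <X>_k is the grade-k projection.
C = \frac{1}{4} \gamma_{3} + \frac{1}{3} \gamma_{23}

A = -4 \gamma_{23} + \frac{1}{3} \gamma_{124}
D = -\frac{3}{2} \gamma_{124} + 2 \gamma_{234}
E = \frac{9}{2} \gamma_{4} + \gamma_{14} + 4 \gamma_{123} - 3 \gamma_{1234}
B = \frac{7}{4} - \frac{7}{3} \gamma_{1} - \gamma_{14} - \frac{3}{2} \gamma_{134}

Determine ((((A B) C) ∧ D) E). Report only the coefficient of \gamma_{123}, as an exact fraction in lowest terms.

step 1: \frac{1}{3} \gamma_{2} - \frac{15}{2} \gamma_{23} - \frac{7}{9} \gamma_{24} + \frac{28}{3} \gamma_{123} - \frac{65}{12} \gamma_{124} + 4 \gamma_{1234}
step 2: -\frac{5}{2} + \frac{28}{9} \gamma_{1} + \frac{15}{8} \gamma_{2} + \frac{1}{9} \gamma_{3} - \frac{7}{3} \gamma_{12} + \frac{4}{3} \gamma_{14} + \frac{1}{12} \gamma_{23} - \frac{7}{27} \gamma_{34} + \gamma_{124} - \frac{65}{36} \gamma_{134} + \frac{7}{36} \gamma_{234} + \frac{65}{48} \gamma_{1234}
step 3: \frac{15}{4} \gamma_{124} - 5 \gamma_{234} + \frac{109}{18} \gamma_{1234}
step 4: -\frac{109}{6} + 15 \gamma_{1} - \frac{15}{4} \gamma_{2} + \frac{45}{4} \gamma_{3} - \frac{218}{9} \gamma_{4} - \frac{135}{8} \gamma_{12} + 20 \gamma_{14} + \frac{257}{9} \gamma_{23} + 15 \gamma_{34} - \frac{129}{4} \gamma_{123}
Answer: -\frac{129}{4}


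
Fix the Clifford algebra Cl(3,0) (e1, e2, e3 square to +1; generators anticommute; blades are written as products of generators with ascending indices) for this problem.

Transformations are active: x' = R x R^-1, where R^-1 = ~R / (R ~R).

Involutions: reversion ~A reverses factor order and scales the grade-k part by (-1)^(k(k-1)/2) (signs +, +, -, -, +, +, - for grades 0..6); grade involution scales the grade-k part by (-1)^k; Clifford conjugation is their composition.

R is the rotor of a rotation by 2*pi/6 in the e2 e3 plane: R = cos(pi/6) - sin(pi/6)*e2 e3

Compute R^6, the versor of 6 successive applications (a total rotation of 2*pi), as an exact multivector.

Because a rotor carries half the rotation angle, composing 6 copies of this e2 e3-plane rotor multiplies the phase: 6*(pi/6) = pi, hence R^6 = cos(pi) - sin(pi)*e2 e3.
cos(pi) = -1 and sin(pi) = 0, so R^6 = -1. The total rotation 2*pi is 1 full turn, so every vector returns to itself, yet the rotor is -1, on the OTHER sheet of the double cover (an odd number of 2*pi turns).
Answer: -1


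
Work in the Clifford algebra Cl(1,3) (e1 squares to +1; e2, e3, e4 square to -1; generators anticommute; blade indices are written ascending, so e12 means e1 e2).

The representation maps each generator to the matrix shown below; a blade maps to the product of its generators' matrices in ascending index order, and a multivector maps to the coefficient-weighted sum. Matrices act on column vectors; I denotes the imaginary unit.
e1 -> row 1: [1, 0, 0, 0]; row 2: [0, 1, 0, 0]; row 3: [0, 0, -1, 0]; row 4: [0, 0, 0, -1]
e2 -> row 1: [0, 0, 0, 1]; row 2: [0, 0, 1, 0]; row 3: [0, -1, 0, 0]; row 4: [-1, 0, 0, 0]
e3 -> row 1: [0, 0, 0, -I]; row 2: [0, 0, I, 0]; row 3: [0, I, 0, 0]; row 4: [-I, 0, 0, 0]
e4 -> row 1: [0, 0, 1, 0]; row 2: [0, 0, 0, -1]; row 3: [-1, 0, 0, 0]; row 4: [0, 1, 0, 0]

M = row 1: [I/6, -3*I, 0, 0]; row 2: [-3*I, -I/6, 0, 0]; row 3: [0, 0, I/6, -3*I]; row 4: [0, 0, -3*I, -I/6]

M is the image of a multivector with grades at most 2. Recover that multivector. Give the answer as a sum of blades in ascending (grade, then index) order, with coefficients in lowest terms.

Method: the blade images are trace-orthogonal — tr(rho(e_A) rho(e_B)^-1) = 4 if A = B and 0 otherwise — and rho(e_A)^-1 = (e_A)^2 * rho(e_A) with (e_A)^2 = +1 or -1, so the coefficient of e_A in the preimage is (e_A)^2 * tr(M rho(e_A))/4.
Nonzero projections over blades of grade <= 2: e23: (e23)^2 = -1, tr(M rho(e23)) = 2/3, coefficient -1/6; e34: (e34)^2 = -1, tr(M rho(e34)) = -12, coefficient 3. Every other blade of grade <= 2 projects to 0.
Answer: -1/6*e23 + 3*e34


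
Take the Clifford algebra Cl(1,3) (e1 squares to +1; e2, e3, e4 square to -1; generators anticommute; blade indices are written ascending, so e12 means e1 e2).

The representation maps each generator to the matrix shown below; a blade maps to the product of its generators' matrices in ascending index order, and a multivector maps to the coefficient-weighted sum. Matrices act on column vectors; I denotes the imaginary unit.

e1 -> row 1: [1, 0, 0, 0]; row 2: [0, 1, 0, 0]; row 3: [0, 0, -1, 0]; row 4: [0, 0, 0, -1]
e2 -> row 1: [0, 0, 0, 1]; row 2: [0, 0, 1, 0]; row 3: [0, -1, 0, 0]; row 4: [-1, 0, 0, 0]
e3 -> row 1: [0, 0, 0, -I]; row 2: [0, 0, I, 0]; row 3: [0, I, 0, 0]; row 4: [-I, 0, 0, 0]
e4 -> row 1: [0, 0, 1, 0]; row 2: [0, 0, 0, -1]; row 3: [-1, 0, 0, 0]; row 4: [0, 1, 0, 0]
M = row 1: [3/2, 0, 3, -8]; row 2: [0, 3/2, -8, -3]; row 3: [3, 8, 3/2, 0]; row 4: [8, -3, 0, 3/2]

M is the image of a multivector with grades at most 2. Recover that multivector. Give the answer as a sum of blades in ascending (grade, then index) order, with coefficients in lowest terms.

Method: the blade images are trace-orthogonal — tr(rho(e_A) rho(e_B)^-1) = 4 if A = B and 0 otherwise — and rho(e_A)^-1 = (e_A)^2 * rho(e_A) with (e_A)^2 = +1 or -1, so the coefficient of e_A in the preimage is (e_A)^2 * tr(M rho(e_A))/4.
Nonzero projections over blades of grade <= 2: 1: (1)^2 = +1, tr(M 1) = 6, coefficient 3/2; e2: (e2)^2 = -1, tr(M rho(e2)) = 32, coefficient -8; e14: (e14)^2 = +1, tr(M rho(e14)) = 12, coefficient 3. Every other blade of grade <= 2 projects to 0.
Answer: 3/2 - 8*e2 + 3*e14


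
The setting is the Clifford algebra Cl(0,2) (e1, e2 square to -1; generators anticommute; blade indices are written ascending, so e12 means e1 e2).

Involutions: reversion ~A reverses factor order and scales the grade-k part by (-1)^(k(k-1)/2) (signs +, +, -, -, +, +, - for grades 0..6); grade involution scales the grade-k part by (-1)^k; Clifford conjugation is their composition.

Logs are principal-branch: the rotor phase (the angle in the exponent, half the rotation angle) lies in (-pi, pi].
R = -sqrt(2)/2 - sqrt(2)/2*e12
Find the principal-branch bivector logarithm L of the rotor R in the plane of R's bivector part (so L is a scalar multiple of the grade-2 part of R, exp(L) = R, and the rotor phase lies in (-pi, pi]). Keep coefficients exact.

The scalar part of R is -sqrt(2)/2, so the principal-branch rotor phase is pinned; divide the bivector part by its sine to get the unit plane — L is the phase times that plane.
Concretely: cos(phase) = -sqrt(2)/2 gives phase = ±3*pi/4, and since phase/sin(phase) is even the sign is immaterial: L = (phase/sin(phase)) * <R>_2 = (3*sqrt(2)*pi/4) * <R>_2.
Answer: -3*pi/4*e12


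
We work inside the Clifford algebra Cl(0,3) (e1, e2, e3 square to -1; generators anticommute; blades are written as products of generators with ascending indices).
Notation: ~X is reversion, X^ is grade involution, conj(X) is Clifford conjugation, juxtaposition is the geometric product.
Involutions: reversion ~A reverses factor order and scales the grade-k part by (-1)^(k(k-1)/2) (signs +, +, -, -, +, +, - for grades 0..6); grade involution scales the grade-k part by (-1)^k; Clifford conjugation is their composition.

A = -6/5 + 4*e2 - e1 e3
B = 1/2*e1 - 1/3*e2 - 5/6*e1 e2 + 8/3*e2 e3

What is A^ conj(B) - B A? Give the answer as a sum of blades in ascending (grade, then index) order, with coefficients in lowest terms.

first term: 4/3 - 41/15*e1 - 2/5*e2 - 61/6*e3 - 1/3*e1 e2 + 121/30*e2 e3 + 1/3*e1 e2 e3
second term: 4/3 + 41/15*e1 + 2/5*e2 + 67/6*e3 + 17/3*e1 e2 - 71/30*e2 e3 - 1/3*e1 e2 e3
Answer: -82/15*e1 - 4/5*e2 - 64/3*e3 - 6*e1 e2 + 32/5*e2 e3 + 2/3*e1 e2 e3


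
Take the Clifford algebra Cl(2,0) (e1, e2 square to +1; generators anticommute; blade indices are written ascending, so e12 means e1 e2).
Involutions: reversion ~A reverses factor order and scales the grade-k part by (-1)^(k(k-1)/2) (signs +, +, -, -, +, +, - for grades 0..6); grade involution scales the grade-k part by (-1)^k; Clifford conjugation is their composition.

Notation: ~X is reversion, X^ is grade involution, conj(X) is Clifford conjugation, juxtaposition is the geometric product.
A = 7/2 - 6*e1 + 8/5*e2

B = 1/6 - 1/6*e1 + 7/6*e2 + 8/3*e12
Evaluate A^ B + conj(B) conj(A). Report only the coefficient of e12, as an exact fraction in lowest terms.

first term: -137/60 + 281/60*e1 + 1189/60*e2 + 241/15*e12
second term: 69/20 + 117/20*e1 + 233/20*e2 - 13/5*e12
Answer: 202/15


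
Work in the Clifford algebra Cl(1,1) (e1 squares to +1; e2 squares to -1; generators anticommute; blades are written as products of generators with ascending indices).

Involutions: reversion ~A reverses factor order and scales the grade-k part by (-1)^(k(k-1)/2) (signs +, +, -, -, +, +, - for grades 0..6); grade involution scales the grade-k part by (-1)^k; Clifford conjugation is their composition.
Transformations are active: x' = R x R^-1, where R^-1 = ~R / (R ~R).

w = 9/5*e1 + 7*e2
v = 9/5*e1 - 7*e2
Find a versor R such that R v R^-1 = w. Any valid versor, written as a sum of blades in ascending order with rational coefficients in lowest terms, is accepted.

Take R = v + w = 18/5*e1. Because q(v) = q(w) = -1144/25, conjugation by R sends v exactly to w.
Answer: 18/5*e1


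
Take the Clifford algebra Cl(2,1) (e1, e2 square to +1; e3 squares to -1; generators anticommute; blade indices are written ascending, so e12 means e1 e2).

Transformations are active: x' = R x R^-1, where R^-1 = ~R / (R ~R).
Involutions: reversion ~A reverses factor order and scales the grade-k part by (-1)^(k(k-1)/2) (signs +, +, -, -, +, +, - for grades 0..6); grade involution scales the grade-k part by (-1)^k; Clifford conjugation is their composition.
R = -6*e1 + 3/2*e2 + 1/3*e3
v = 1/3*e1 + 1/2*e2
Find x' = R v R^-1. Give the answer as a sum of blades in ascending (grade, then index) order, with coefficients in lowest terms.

~R = -6*e1 + 3/2*e2 + 1/3*e3, and R ~R = 1373/36, so R^-1 = ~R / (1373/36).
R v = -5/4 - 7/2*e12 - 1/9*e13 - 1/6*e23
Answer: 247/4119*e1 - 1643/2746*e2 - 30/1373*e3


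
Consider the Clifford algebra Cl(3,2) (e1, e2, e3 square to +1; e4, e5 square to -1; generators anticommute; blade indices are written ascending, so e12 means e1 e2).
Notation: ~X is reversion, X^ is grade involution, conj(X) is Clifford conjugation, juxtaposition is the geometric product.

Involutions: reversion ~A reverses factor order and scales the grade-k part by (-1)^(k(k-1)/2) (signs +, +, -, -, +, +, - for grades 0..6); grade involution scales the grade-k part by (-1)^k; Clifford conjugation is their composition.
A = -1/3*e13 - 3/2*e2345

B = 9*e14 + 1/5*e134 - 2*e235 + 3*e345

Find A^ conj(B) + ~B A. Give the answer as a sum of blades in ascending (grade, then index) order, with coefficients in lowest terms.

first term: 9/2*e2 + 46/15*e4 - 3*e34 - 29/30*e125 - e145 + 27/2*e1235
second term: 9/2*e2 + 44/15*e4 + 3*e34 - 11/30*e125 - e145 - 27/2*e1235
Answer: 9*e2 + 6*e4 - 4/3*e125 - 2*e145


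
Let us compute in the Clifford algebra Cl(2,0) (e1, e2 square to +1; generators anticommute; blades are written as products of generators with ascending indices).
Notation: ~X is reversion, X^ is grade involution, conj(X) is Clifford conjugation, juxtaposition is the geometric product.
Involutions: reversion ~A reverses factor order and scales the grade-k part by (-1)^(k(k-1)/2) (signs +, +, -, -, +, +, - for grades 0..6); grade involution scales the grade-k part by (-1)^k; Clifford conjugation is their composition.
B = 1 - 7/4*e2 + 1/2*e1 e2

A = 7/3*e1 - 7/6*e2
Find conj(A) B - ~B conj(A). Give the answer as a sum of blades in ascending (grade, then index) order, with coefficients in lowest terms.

first term: -49/24 - 35/12*e1 + 49/12*e1 e2
second term: -49/24 - 35/12*e1 - 49/12*e1 e2
Answer: 49/6*e1 e2


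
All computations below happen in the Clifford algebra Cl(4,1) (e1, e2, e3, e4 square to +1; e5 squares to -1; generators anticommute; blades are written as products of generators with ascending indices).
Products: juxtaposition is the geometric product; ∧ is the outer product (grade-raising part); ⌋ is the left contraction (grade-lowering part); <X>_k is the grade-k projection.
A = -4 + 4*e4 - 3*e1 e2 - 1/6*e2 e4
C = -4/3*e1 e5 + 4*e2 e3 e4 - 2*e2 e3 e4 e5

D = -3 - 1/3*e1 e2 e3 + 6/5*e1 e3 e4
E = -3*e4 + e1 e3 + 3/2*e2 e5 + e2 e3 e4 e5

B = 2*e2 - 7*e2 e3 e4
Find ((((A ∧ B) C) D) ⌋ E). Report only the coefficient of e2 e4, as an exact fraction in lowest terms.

step 1: -8*e2 - 8*e2 e4 + 28*e2 e3 e4
step 2: -112 - 32*e3 + 56*e5 - 32*e3 e4 + 16*e3 e5 - 32/3*e1 e2 e5 + 16*e3 e4 e5 + 32/3*e1 e2 e4 e5 + 112/3*e1 e2 e3 e4 e5
step 3: 336 + 192/5*e1 + 96*e3 - 168*e5 + 32/3*e1 e2 + 192/5*e1 e4 + 96/5*e1 e5 - 224/5*e2 e5 + 96*e3 e4 - 400/9*e3 e5 + 112/9*e4 e5 + 112/3*e1 e2 e3 - 32/3*e1 e2 e4 + 112/3*e1 e2 e5 - 672/5*e1 e3 e4 + 96/5*e1 e4 e5 + 64/5*e2 e3 e5 - 400/9*e3 e4 e5 + 56/3*e1 e2 e3 e5 - 112/3*e1 e2 e4 e5 - 336/5*e1 e3 e4 e5 - 64/5*e2 e3 e4 e5 - 112*e1 e2 e3 e4 e5
step 4: -272/5 - 96*e1 - 1868/9*e2 + 192/5*e3 - 5104/5*e4 + 336*e1 e3 + 112/9*e2 e3 + 400/9*e2 e4 + 408*e2 e5 - 224/5*e3 e4 - 168*e2 e3 e4 - 96*e2 e4 e5 + 336*e2 e3 e4 e5
Answer: 400/9


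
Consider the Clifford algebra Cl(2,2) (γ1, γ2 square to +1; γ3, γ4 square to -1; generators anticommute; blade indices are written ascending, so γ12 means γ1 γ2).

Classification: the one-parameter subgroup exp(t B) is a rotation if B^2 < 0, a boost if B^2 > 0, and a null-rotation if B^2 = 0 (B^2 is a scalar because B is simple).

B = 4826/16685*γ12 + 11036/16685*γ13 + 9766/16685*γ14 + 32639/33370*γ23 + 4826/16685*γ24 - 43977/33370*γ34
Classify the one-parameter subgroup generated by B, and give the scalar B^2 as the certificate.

B^2 term by term: the squares give (4826/16685)^2*(γ12)^2 + (11036/16685)^2*(γ13)^2 + (9766/16685)^2*(γ14)^2 + (32639/33370)^2*(γ23)^2 + (4826/16685)^2*(γ24)^2 + (-43977/33370)^2*(γ34)^2 = 23290276/278389225*(-1) + 121793296/278389225*(+1) + 95374756/278389225*(+1) + 1065304321/1113556900*(+1) + 23290276/278389225*(+1) + 1933976529/1113556900*(-1) = 0 (each basis 2-blade squares to minus the product of its generators' squares); cross terms between blades sharing an index anticommute and cancel; the commuting (index-disjoint) pairs give grade-4 terms 2*c*c'*(blade product), which cancel blade by blade — γ1234: -212233002/278389225 - 106519472/278389225 + 318752474/278389225 = 0 — confirming B is simple. So B^2 = 0.
Answer: null-rotation, certificate B^2 = 0. Certificate logic: 0 is a conjugation-invariant scalar, so its sign fixes rotation versus boost versus null-rotation outright.


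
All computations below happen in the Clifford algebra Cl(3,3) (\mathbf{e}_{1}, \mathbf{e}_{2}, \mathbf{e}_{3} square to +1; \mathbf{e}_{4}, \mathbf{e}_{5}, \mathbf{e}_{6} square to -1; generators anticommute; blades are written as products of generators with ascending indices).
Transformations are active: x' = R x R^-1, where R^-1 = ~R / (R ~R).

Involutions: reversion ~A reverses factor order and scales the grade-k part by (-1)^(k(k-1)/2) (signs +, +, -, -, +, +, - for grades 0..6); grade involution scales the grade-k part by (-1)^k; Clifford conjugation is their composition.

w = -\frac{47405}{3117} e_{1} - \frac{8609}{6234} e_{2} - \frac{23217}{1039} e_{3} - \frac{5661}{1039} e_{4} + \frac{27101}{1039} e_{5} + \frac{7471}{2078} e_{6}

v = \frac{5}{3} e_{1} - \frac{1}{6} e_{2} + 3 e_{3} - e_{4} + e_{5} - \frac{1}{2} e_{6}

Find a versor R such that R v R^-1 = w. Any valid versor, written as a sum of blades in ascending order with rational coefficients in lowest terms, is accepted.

Since q(v) = q(w) = \frac{86}{9}, the sum R = v + w = -\frac{14070}{1039} e_{1} - \frac{1608}{1039} e_{2} - \frac{20100}{1039} e_{3} - \frac{6700}{1039} e_{4} + \frac{28140}{1039} e_{5} + \frac{3216}{1039} e_{6} does the job whenever invertible.
Answer: -\frac{14070}{1039} e_{1} - \frac{1608}{1039} e_{2} - \frac{20100}{1039} e_{3} - \frac{6700}{1039} e_{4} + \frac{28140}{1039} e_{5} + \frac{3216}{1039} e_{6}


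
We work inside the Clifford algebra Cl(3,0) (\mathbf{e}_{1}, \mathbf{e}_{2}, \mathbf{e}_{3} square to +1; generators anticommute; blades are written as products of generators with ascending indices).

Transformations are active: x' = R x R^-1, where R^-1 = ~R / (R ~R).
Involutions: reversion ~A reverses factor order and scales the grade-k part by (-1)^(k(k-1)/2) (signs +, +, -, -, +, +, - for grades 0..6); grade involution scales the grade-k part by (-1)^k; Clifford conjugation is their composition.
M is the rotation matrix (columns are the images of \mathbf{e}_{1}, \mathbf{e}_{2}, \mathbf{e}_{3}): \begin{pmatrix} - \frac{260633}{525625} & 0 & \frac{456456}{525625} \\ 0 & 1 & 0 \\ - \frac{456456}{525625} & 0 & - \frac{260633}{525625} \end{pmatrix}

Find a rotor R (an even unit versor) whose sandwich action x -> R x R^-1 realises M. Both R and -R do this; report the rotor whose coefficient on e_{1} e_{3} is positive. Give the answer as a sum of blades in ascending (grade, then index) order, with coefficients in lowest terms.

Method: write R = a + b12*e_{1} e_{2} + b13*e_{1} e_{3} + b23*e_{2} e_{3} with a^2 + b12^2 + b13^2 + b23^2 = 1 (so R^-1 = ~R). Expanding the columns R e_j ~R gives tr M = 4a^2 - 1 and, from the antisymmetric part, M21 - M12 = -4a*b12, M13 - M31 = 4a*b13, M32 - M23 = -4a*b23.
Here tr M = \frac{4359}{525625}, so a^2 = (1 + tr M)/4 = \frac{132496}{525625} and a = ±\frac{364}{725}. Taking a = \frac{364}{725}: M21 - M12 = 0, M13 - M31 = \frac{912912}{525625}, M32 - M23 = 0, giving b12 = 0, b13 = \frac{627}{725}, b23 = 0, i.e. R = \frac{364}{725} + \frac{627}{725} e_{1} e_{3}.
Its e_{1} e_{3} coefficient is already positive.
Answer: \frac{364}{725} + \frac{627}{725} e_{1} e_{3}. Sheet selection: the two-to-one cover makes ±R indistinguishable at the matrix level (trace \frac{4359}{525625}), so uniqueness comes from the required sign on e_{1} e_{3}.


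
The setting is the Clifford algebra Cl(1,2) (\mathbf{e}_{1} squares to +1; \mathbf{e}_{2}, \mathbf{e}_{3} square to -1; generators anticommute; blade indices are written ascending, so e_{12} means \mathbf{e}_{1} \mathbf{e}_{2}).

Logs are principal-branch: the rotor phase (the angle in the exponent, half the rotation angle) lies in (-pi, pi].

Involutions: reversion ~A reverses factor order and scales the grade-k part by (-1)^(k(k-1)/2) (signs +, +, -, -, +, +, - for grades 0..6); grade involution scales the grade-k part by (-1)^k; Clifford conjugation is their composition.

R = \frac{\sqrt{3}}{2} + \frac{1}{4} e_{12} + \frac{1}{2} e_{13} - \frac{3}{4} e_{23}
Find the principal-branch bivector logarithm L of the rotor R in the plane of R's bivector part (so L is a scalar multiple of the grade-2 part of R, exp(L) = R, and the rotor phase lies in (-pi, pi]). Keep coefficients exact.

The scalar part of R is \frac{\sqrt{3}}{2}, and that scalar determines the rotor phase on the principal branch; recovering the unit plane as bivector-part over sine of the phase gives L = phase * plane.
Concretely: cos(phase) = \frac{\sqrt{3}}{2} gives phase = ±\frac{\pi}{6}, and since phase/sin(phase) is even the sign is immaterial: L = (phase/sin(phase)) * <R>_2 = (\frac{\pi}{3}) * <R>_2.
Answer: \frac{\pi}{12} e_{12} + \frac{\pi}{6} e_{13} - \frac{\pi}{4} e_{23}


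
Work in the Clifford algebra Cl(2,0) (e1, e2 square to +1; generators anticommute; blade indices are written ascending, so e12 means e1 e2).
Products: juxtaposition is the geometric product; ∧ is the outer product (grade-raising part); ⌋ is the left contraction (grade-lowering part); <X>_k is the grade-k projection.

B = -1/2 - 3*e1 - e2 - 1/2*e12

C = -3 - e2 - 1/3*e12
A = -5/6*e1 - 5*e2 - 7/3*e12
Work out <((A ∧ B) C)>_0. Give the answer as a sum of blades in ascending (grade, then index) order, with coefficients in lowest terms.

step 1: 5/12*e1 + 5/2*e2 - 13*e12
step 2: -41/6 + 151/12*e1 - 275/36*e2 + 463/12*e12
step 3: -41/6
Answer: -41/6


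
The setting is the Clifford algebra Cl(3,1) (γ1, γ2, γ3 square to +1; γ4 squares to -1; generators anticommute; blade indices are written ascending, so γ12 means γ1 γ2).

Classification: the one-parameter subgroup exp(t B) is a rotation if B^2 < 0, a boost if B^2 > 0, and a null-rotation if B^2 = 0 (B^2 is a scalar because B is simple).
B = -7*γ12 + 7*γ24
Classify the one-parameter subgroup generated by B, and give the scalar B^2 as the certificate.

B^2 term by term: the squares give (-7)^2*(γ12)^2 + (7)^2*(γ24)^2 = 49*(-1) + 49*(+1) = 0 (each basis 2-blade squares to minus the product of its generators' squares); cross terms between blades sharing an index anticommute and cancel. So B^2 = 0.
Answer: null-rotation, certificate B^2 = 0. Certificate logic: 0 is a conjugation-invariant scalar, so its sign fixes rotation versus boost versus null-rotation outright.


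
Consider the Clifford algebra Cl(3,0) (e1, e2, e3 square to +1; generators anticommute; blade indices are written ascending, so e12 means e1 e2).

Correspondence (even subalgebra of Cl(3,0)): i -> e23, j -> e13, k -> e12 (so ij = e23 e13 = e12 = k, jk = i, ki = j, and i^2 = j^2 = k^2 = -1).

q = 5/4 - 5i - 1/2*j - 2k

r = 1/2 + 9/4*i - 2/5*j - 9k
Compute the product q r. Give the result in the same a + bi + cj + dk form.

In blades: q = 5/4 - 2*e12 - 1/2*e13 - 5*e23, r = 1/2 - 9*e12 - 2/5*e13 + 9/4*e23.
Distribute q over r term by term (generator squares from the signature, products reordered to ascending indices): (5/4)*r = 5/8 - 45/4*e12 - 1/2*e13 + 45/16*e23; (-2*e12)*r = -18 - e12 - 9/2*e13 - 4/5*e23; (-1/2*e13)*r = -1/5 + 9/8*e12 - 1/4*e13 + 9/2*e23; (-5*e23)*r = 45/4 + 2*e12 - 45*e13 - 5/2*e23.
Sum: -253/40 - 73/8*e12 - 201/4*e13 + 321/80*e23; translating back through the correspondence:
Answer: -253/40 + 321/80*i - 201/4*j - 73/8*k


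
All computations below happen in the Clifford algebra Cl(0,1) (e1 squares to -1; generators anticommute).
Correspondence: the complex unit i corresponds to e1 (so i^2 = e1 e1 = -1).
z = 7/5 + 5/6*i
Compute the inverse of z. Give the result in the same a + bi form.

In blades: z = 7/5 + 5/6*e1.
With qbar = 7/5 - 5/6*e1 (scalar fixed, mapped units negated), z qbar = 2389/900 (the sum of squared coefficients), so z^-1 = qbar / (2389/900) = 1260/2389 - 750/2389*e1; translating back:
Answer: 1260/2389 - 750/2389*i


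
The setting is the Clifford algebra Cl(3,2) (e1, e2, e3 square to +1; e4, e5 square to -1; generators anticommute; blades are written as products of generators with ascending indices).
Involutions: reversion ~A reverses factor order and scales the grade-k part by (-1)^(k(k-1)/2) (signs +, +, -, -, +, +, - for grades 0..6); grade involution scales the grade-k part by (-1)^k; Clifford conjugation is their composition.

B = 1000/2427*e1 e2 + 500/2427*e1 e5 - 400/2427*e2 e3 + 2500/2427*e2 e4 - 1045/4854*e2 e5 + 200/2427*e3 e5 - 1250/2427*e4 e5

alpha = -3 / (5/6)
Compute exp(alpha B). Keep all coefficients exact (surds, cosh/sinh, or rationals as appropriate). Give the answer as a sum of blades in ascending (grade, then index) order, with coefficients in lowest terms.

B^2 term by term: the squares give (1000/2427)^2*(e1 e2)^2 + (500/2427)^2*(e1 e5)^2 + (-400/2427)^2*(e2 e3)^2 + (2500/2427)^2*(e2 e4)^2 + (-1045/4854)^2*(e2 e5)^2 + (200/2427)^2*(e3 e5)^2 + (-1250/2427)^2*(e4 e5)^2 = 1000000/5890329*(-1) + 250000/5890329*(+1) + 160000/5890329*(-1) + 6250000/5890329*(+1) + 1092025/23561316*(+1) + 40000/5890329*(+1) + 1562500/5890329*(-1) = 25/36 (each basis 2-blade squares to minus the product of its generators' squares); cross terms between blades sharing an index anticommute and cancel; the commuting (index-disjoint) pairs give grade-4 terms 2*c*c'*(blade product), which cancel blade by blade — e1 e2 e3 e5: 400000/5890329 - 400000/5890329 = 0; e1 e2 e4 e5: -2500000/5890329 + 2500000/5890329 = 0; e2 e3 e4 e5: 1000000/5890329 - 1000000/5890329 = 0 — confirming B is simple. So B^2 = 25/36.
B^2 = 25/36 — a positive square means the series sums to a boost: l = 5/6, alpha*l = -3, so exp(alpha B) = cosh(-3) + (sinh(-3)/(5/6))*B = cosh(3) + (-6*sinh(3)/5)*B.
Answer: cosh(3) - 400*sinh(3)/809*e1 e2 - 200*sinh(3)/809*e1 e5 + 160*sinh(3)/809*e2 e3 - 1000*sinh(3)/809*e2 e4 + 209*sinh(3)/809*e2 e5 - 80*sinh(3)/809*e3 e5 + 500*sinh(3)/809*e4 e5


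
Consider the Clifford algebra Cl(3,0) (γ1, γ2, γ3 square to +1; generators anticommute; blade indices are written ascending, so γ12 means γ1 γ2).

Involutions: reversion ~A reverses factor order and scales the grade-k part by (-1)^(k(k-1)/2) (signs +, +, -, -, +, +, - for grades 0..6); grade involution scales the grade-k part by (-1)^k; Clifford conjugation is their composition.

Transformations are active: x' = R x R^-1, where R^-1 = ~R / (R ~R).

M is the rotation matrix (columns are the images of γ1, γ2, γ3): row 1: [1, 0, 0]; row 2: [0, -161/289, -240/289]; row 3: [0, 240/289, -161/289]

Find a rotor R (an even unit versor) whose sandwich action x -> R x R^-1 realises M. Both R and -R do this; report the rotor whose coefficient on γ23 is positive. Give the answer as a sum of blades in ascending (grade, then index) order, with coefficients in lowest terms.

Method: write R = a + b12*γ12 + b13*γ13 + b23*γ23 with a^2 + b12^2 + b13^2 + b23^2 = 1 (so R^-1 = ~R). Expanding the columns R e_j ~R gives tr M = 4a^2 - 1 and, from the antisymmetric part, M21 - M12 = -4a*b12, M13 - M31 = 4a*b13, M32 - M23 = -4a*b23.
Here tr M = -33/289, so a^2 = (1 + tr M)/4 = 64/289 and a = ±8/17. Taking a = 8/17: M21 - M12 = 0, M13 - M31 = 0, M32 - M23 = 480/289, giving b12 = 0, b13 = 0, b23 = -15/17, i.e. R = 8/17 - 15/17*γ23.
Its γ23 coefficient is negative, so report the other preimage -R.
Answer: -8/17 + 15/17*γ23. Key observation: the double cover Spin(3) -> SO(3) sends R and -R to the same matrix (trace -33/289 here), so the stated sign of the γ23 coefficient is what selects one sheet.


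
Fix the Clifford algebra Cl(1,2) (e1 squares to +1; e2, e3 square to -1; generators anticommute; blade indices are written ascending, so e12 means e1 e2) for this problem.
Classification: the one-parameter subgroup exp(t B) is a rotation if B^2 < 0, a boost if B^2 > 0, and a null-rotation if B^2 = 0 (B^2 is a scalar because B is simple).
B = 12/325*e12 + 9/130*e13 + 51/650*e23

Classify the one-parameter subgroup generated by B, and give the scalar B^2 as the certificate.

B^2 term by term: the squares give (12/325)^2*(e12)^2 + (9/130)^2*(e13)^2 + (51/650)^2*(e23)^2 = 144/105625*(+1) + 81/16900*(+1) + 2601/422500*(-1) = 0 (each basis 2-blade squares to minus the product of its generators' squares); cross terms between blades sharing an index anticommute and cancel. So B^2 = 0.
Answer: null-rotation, certificate B^2 = 0. Why this suffices: the scalar 0 survives any versor conjugation, so its sign alone determines the class however B is presented.


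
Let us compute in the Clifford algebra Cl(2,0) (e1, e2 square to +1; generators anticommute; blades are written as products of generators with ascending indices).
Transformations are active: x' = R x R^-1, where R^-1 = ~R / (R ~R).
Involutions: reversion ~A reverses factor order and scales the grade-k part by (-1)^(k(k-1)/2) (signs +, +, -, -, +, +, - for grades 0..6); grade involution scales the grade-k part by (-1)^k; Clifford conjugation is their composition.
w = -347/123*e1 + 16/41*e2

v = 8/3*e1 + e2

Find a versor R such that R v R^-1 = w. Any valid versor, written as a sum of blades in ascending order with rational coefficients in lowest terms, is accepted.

Reasoning: v^2 = w^2 = 73/9 since conjugation preserves the quadratic form; R = v + w = -19/123*e1 + 57/41*e2 is then valid when invertible, keeping its own part and reversing (v - w)/2.
Answer: -19/123*e1 + 57/41*e2


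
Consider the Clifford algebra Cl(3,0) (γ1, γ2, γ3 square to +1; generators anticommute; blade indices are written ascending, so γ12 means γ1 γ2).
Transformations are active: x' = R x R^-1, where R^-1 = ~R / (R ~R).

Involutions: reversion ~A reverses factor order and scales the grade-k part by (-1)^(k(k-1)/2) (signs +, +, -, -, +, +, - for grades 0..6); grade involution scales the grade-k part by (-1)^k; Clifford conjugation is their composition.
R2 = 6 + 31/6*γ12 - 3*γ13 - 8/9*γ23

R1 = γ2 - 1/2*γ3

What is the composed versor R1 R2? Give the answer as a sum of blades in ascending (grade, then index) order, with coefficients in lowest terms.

Distribute over the terms of R1 (each basis-blade product reordered to ascending indices, repeated generators contracted through their squares):
(γ2) R2 = -31/6*γ1 + 6*γ2 - 8/9*γ3 + 3*γ123
(-1/2*γ3) R2 = -3/2*γ1 - 4/9*γ2 - 3*γ3 - 31/12*γ123
Summing the partial products and collecting blades:
Answer: -20/3*γ1 + 50/9*γ2 - 35/9*γ3 + 5/12*γ123


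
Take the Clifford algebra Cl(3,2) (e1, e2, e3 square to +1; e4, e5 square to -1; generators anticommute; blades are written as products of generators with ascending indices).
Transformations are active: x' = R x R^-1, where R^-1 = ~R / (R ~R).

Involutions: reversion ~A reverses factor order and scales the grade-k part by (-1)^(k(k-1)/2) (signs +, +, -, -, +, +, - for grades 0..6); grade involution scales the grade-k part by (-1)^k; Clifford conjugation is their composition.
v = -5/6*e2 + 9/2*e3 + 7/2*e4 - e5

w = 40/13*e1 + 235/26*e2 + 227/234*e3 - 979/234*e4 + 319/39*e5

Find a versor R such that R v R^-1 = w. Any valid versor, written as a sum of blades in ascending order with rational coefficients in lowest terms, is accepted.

Construction: equal norms (both 277/36) license R = v + w = 40/13*e1 + 320/39*e2 + 640/117*e3 - 80/117*e4 + 280/39*e5 — nothing changes along that direction, while (v - w)/2 changes sign, so v maps onto w.
Answer: 40/13*e1 + 320/39*e2 + 640/117*e3 - 80/117*e4 + 280/39*e5


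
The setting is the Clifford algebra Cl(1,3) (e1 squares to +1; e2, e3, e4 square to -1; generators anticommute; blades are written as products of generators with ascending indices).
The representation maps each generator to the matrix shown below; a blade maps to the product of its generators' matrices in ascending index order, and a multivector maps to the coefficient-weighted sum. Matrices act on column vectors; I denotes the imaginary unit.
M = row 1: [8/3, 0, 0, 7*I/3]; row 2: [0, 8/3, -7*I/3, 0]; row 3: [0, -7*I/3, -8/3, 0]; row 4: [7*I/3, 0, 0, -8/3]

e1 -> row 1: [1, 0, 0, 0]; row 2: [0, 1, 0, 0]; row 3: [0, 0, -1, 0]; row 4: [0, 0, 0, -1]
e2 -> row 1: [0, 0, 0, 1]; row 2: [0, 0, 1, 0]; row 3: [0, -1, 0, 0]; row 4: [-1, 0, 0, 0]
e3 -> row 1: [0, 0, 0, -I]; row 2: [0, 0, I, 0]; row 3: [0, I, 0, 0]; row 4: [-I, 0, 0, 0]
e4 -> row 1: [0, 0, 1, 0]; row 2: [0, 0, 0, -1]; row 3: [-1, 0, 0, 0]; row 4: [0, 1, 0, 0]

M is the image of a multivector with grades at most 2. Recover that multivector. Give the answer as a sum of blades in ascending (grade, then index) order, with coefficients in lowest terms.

Method: the blade images are trace-orthogonal — tr(rho(e_A) rho(e_B)^-1) = 4 if A = B and 0 otherwise — and rho(e_A)^-1 = (e_A)^2 * rho(e_A) with (e_A)^2 = +1 or -1, so the coefficient of e_A in the preimage is (e_A)^2 * tr(M rho(e_A))/4.
Nonzero projections over blades of grade <= 2: e1: (e1)^2 = +1, tr(M rho(e1)) = 32/3, coefficient 8/3; e3: (e3)^2 = -1, tr(M rho(e3)) = 28/3, coefficient -7/3. Every other blade of grade <= 2 projects to 0.
Answer: 8/3*e1 - 7/3*e3


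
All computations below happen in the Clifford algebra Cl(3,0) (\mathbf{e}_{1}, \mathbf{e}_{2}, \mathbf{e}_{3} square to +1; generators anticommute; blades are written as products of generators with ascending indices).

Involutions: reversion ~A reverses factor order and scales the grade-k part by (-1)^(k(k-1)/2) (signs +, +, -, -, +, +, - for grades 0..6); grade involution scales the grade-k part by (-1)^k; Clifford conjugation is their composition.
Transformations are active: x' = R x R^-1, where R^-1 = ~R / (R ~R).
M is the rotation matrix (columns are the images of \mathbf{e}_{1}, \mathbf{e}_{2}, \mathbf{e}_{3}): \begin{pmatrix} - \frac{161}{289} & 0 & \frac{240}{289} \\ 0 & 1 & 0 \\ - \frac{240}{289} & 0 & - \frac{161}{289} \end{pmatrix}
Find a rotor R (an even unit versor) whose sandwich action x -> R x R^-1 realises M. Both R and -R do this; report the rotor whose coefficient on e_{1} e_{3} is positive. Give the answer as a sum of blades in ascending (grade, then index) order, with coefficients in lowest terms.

Method: write R = a + b12*e_{1} e_{2} + b13*e_{1} e_{3} + b23*e_{2} e_{3} with a^2 + b12^2 + b13^2 + b23^2 = 1 (so R^-1 = ~R). Expanding the columns R e_j ~R gives tr M = 4a^2 - 1 and, from the antisymmetric part, M21 - M12 = -4a*b12, M13 - M31 = 4a*b13, M32 - M23 = -4a*b23.
Here tr M = -\frac{33}{289}, so a^2 = (1 + tr M)/4 = \frac{64}{289} and a = ±\frac{8}{17}. Taking a = \frac{8}{17}: M21 - M12 = 0, M13 - M31 = \frac{480}{289}, M32 - M23 = 0, giving b12 = 0, b13 = \frac{15}{17}, b23 = 0, i.e. R = \frac{8}{17} + \frac{15}{17} e_{1} e_{3}.
Its e_{1} e_{3} coefficient is already positive.
Answer: \frac{8}{17} + \frac{15}{17} e_{1} e_{3}. Why the constraint matters: R and -R act identically through the sandwich — M has trace -\frac{33}{289} either way — so only the sign condition on e_{1} e_{3} picks one of the two preimages.


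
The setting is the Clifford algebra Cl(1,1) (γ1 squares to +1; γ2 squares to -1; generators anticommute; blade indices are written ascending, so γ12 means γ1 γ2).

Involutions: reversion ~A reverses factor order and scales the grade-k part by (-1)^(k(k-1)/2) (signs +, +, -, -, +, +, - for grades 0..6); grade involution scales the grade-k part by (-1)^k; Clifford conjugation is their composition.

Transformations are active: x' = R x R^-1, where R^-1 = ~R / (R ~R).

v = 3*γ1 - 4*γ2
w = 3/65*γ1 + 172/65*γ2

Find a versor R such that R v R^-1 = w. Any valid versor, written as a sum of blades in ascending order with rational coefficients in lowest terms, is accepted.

Equal squares first: v^2 = w^2 = -7. Then v + w = 198/65*γ1 - 88/65*γ2 is a versor taking v to w, provided it is invertible.
Answer: 198/65*γ1 - 88/65*γ2


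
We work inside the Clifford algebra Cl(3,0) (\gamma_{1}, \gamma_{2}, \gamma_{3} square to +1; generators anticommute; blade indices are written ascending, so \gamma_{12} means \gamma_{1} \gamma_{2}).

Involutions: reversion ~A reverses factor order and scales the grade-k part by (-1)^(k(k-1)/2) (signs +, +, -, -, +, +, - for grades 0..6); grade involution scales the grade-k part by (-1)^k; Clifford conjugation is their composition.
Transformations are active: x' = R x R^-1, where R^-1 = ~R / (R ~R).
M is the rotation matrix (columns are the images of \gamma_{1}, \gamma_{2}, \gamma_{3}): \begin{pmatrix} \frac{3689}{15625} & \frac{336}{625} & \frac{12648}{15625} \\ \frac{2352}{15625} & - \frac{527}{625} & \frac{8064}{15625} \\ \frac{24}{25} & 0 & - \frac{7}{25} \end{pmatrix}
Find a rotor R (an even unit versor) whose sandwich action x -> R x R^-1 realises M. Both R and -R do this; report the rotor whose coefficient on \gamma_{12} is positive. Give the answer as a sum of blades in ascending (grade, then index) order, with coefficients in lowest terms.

Method: write R = a + b12*\gamma_{12} + b13*\gamma_{13} + b23*\gamma_{23} with a^2 + b12^2 + b13^2 + b23^2 = 1 (so R^-1 = ~R). Expanding the columns R e_j ~R gives tr M = 4a^2 - 1 and, from the antisymmetric part, M21 - M12 = -4a*b12, M13 - M31 = 4a*b13, M32 - M23 = -4a*b23.
Here tr M = -\frac{13861}{15625}, so a^2 = (1 + tr M)/4 = \frac{441}{15625} and a = ±\frac{21}{125}. Taking a = \frac{21}{125}: M21 - M12 = -\frac{6048}{15625}, M13 - M31 = -\frac{2352}{15625}, M32 - M23 = -\frac{8064}{15625}, giving b12 = \frac{72}{125}, b13 = -\frac{28}{125}, b23 = \frac{96}{125}, i.e. R = \frac{21}{125} + \frac{72}{125} \gamma_{12} - \frac{28}{125} \gamma_{13} + \frac{96}{125} \gamma_{23}.
Its \gamma_{12} coefficient is already positive.
Answer: \frac{21}{125} + \frac{72}{125} \gamma_{12} - \frac{28}{125} \gamma_{13} + \frac{96}{125} \gamma_{23}. Sheet selection: the two-to-one cover makes ±R indistinguishable at the matrix level (trace -\frac{13861}{15625}), so uniqueness comes from the required sign on \gamma_{12}.


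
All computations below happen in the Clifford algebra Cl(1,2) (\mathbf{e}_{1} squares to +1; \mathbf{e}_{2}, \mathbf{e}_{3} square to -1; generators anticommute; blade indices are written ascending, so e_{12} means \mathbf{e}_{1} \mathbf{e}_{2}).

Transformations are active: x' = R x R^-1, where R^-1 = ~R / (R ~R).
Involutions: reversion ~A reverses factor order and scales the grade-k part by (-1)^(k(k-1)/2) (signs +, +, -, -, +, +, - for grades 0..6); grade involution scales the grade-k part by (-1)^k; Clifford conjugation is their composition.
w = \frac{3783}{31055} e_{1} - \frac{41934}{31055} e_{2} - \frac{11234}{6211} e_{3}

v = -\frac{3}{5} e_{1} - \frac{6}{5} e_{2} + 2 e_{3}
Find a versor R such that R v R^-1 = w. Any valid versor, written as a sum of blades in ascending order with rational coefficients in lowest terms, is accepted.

Take R = v + w = -\frac{2970}{6211} e_{1} - \frac{15840}{6211} e_{2} + \frac{1188}{6211} e_{3}. Because q(v) = q(w) = -\frac{127}{25}, conjugation by R sends v exactly to w.
Answer: -\frac{2970}{6211} e_{1} - \frac{15840}{6211} e_{2} + \frac{1188}{6211} e_{3}


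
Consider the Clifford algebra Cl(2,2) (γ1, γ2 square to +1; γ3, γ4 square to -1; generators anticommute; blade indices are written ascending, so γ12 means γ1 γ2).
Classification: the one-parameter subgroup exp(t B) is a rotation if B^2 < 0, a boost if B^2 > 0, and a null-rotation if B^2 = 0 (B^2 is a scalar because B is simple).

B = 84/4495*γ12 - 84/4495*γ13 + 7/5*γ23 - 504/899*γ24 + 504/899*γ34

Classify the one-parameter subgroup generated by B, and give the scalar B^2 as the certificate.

B^2 term by term: the squares give (84/4495)^2*(γ12)^2 + (-84/4495)^2*(γ13)^2 + (7/5)^2*(γ23)^2 + (-504/899)^2*(γ24)^2 + (504/899)^2*(γ34)^2 = 7056/20205025*(-1) + 7056/20205025*(+1) + 49/25*(+1) + 254016/808201*(+1) + 254016/808201*(-1) = 49/25 (each basis 2-blade squares to minus the product of its generators' squares); cross terms between blades sharing an index anticommute and cancel; the commuting (index-disjoint) pairs give grade-4 terms 2*c*c'*(blade product), which cancel blade by blade — γ1234: 84672/4041005 - 84672/4041005 = 0 — confirming B is simple. So B^2 = 49/25.
Answer: boost, certificate B^2 = 49/25. B^2 = 49/25 is basis-independent, so its sign is the whole story.
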